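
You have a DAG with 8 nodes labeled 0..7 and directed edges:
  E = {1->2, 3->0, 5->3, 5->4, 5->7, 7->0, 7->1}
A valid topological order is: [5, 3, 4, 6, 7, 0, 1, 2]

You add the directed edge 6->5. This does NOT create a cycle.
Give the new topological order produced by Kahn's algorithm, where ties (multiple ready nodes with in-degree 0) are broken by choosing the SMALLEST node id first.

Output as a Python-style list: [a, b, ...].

Old toposort: [5, 3, 4, 6, 7, 0, 1, 2]
Added edge: 6->5
Position of 6 (3) > position of 5 (0). Must reorder: 6 must now come before 5.
Run Kahn's algorithm (break ties by smallest node id):
  initial in-degrees: [2, 1, 1, 1, 1, 1, 0, 1]
  ready (indeg=0): [6]
  pop 6: indeg[5]->0 | ready=[5] | order so far=[6]
  pop 5: indeg[3]->0; indeg[4]->0; indeg[7]->0 | ready=[3, 4, 7] | order so far=[6, 5]
  pop 3: indeg[0]->1 | ready=[4, 7] | order so far=[6, 5, 3]
  pop 4: no out-edges | ready=[7] | order so far=[6, 5, 3, 4]
  pop 7: indeg[0]->0; indeg[1]->0 | ready=[0, 1] | order so far=[6, 5, 3, 4, 7]
  pop 0: no out-edges | ready=[1] | order so far=[6, 5, 3, 4, 7, 0]
  pop 1: indeg[2]->0 | ready=[2] | order so far=[6, 5, 3, 4, 7, 0, 1]
  pop 2: no out-edges | ready=[] | order so far=[6, 5, 3, 4, 7, 0, 1, 2]
  Result: [6, 5, 3, 4, 7, 0, 1, 2]

Answer: [6, 5, 3, 4, 7, 0, 1, 2]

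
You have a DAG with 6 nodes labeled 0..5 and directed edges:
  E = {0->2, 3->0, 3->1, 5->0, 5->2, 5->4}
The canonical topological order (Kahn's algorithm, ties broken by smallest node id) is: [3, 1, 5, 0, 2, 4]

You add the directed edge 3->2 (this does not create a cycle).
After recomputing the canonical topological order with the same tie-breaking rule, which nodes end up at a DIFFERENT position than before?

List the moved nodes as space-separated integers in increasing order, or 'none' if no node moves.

Old toposort: [3, 1, 5, 0, 2, 4]
Added edge 3->2
Recompute Kahn (smallest-id tiebreak):
  initial in-degrees: [2, 1, 3, 0, 1, 0]
  ready (indeg=0): [3, 5]
  pop 3: indeg[0]->1; indeg[1]->0; indeg[2]->2 | ready=[1, 5] | order so far=[3]
  pop 1: no out-edges | ready=[5] | order so far=[3, 1]
  pop 5: indeg[0]->0; indeg[2]->1; indeg[4]->0 | ready=[0, 4] | order so far=[3, 1, 5]
  pop 0: indeg[2]->0 | ready=[2, 4] | order so far=[3, 1, 5, 0]
  pop 2: no out-edges | ready=[4] | order so far=[3, 1, 5, 0, 2]
  pop 4: no out-edges | ready=[] | order so far=[3, 1, 5, 0, 2, 4]
New canonical toposort: [3, 1, 5, 0, 2, 4]
Compare positions:
  Node 0: index 3 -> 3 (same)
  Node 1: index 1 -> 1 (same)
  Node 2: index 4 -> 4 (same)
  Node 3: index 0 -> 0 (same)
  Node 4: index 5 -> 5 (same)
  Node 5: index 2 -> 2 (same)
Nodes that changed position: none

Answer: none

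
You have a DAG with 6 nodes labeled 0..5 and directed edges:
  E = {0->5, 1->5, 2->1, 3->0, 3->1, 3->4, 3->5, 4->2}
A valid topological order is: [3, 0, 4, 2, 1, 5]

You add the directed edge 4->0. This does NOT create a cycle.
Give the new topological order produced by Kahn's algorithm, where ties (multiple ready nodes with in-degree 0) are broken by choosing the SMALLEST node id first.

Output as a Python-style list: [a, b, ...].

Old toposort: [3, 0, 4, 2, 1, 5]
Added edge: 4->0
Position of 4 (2) > position of 0 (1). Must reorder: 4 must now come before 0.
Run Kahn's algorithm (break ties by smallest node id):
  initial in-degrees: [2, 2, 1, 0, 1, 3]
  ready (indeg=0): [3]
  pop 3: indeg[0]->1; indeg[1]->1; indeg[4]->0; indeg[5]->2 | ready=[4] | order so far=[3]
  pop 4: indeg[0]->0; indeg[2]->0 | ready=[0, 2] | order so far=[3, 4]
  pop 0: indeg[5]->1 | ready=[2] | order so far=[3, 4, 0]
  pop 2: indeg[1]->0 | ready=[1] | order so far=[3, 4, 0, 2]
  pop 1: indeg[5]->0 | ready=[5] | order so far=[3, 4, 0, 2, 1]
  pop 5: no out-edges | ready=[] | order so far=[3, 4, 0, 2, 1, 5]
  Result: [3, 4, 0, 2, 1, 5]

Answer: [3, 4, 0, 2, 1, 5]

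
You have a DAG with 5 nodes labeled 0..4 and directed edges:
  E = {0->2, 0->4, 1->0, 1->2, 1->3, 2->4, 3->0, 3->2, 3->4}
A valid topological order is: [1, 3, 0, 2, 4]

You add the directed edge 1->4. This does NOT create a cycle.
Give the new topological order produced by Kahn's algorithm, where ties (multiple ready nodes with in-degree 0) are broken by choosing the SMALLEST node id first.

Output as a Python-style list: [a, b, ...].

Old toposort: [1, 3, 0, 2, 4]
Added edge: 1->4
Position of 1 (0) < position of 4 (4). Old order still valid.
Run Kahn's algorithm (break ties by smallest node id):
  initial in-degrees: [2, 0, 3, 1, 4]
  ready (indeg=0): [1]
  pop 1: indeg[0]->1; indeg[2]->2; indeg[3]->0; indeg[4]->3 | ready=[3] | order so far=[1]
  pop 3: indeg[0]->0; indeg[2]->1; indeg[4]->2 | ready=[0] | order so far=[1, 3]
  pop 0: indeg[2]->0; indeg[4]->1 | ready=[2] | order so far=[1, 3, 0]
  pop 2: indeg[4]->0 | ready=[4] | order so far=[1, 3, 0, 2]
  pop 4: no out-edges | ready=[] | order so far=[1, 3, 0, 2, 4]
  Result: [1, 3, 0, 2, 4]

Answer: [1, 3, 0, 2, 4]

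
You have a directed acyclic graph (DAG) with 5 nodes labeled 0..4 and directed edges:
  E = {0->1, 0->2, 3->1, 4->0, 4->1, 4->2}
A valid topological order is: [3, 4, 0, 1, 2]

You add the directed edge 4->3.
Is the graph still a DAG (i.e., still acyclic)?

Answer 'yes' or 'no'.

Answer: yes

Derivation:
Given toposort: [3, 4, 0, 1, 2]
Position of 4: index 1; position of 3: index 0
New edge 4->3: backward (u after v in old order)
Backward edge: old toposort is now invalid. Check if this creates a cycle.
Does 3 already reach 4? Reachable from 3: [1, 3]. NO -> still a DAG (reorder needed).
Still a DAG? yes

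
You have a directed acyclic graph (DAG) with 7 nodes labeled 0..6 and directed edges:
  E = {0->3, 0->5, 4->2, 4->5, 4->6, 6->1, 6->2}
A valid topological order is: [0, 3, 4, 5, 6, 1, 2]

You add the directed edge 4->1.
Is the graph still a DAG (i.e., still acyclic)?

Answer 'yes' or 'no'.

Given toposort: [0, 3, 4, 5, 6, 1, 2]
Position of 4: index 2; position of 1: index 5
New edge 4->1: forward
Forward edge: respects the existing order. Still a DAG, same toposort still valid.
Still a DAG? yes

Answer: yes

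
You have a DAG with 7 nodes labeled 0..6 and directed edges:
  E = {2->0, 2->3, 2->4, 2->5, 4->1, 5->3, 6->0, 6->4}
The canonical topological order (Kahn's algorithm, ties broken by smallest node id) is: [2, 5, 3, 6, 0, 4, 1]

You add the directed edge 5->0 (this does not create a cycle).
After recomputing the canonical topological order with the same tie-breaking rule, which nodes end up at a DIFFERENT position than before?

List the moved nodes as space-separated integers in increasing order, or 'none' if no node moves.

Old toposort: [2, 5, 3, 6, 0, 4, 1]
Added edge 5->0
Recompute Kahn (smallest-id tiebreak):
  initial in-degrees: [3, 1, 0, 2, 2, 1, 0]
  ready (indeg=0): [2, 6]
  pop 2: indeg[0]->2; indeg[3]->1; indeg[4]->1; indeg[5]->0 | ready=[5, 6] | order so far=[2]
  pop 5: indeg[0]->1; indeg[3]->0 | ready=[3, 6] | order so far=[2, 5]
  pop 3: no out-edges | ready=[6] | order so far=[2, 5, 3]
  pop 6: indeg[0]->0; indeg[4]->0 | ready=[0, 4] | order so far=[2, 5, 3, 6]
  pop 0: no out-edges | ready=[4] | order so far=[2, 5, 3, 6, 0]
  pop 4: indeg[1]->0 | ready=[1] | order so far=[2, 5, 3, 6, 0, 4]
  pop 1: no out-edges | ready=[] | order so far=[2, 5, 3, 6, 0, 4, 1]
New canonical toposort: [2, 5, 3, 6, 0, 4, 1]
Compare positions:
  Node 0: index 4 -> 4 (same)
  Node 1: index 6 -> 6 (same)
  Node 2: index 0 -> 0 (same)
  Node 3: index 2 -> 2 (same)
  Node 4: index 5 -> 5 (same)
  Node 5: index 1 -> 1 (same)
  Node 6: index 3 -> 3 (same)
Nodes that changed position: none

Answer: none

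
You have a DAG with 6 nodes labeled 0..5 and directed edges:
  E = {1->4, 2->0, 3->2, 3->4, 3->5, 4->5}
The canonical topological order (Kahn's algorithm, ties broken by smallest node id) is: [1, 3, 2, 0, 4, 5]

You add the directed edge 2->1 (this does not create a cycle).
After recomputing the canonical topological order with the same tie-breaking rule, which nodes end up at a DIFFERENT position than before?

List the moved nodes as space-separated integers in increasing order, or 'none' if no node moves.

Old toposort: [1, 3, 2, 0, 4, 5]
Added edge 2->1
Recompute Kahn (smallest-id tiebreak):
  initial in-degrees: [1, 1, 1, 0, 2, 2]
  ready (indeg=0): [3]
  pop 3: indeg[2]->0; indeg[4]->1; indeg[5]->1 | ready=[2] | order so far=[3]
  pop 2: indeg[0]->0; indeg[1]->0 | ready=[0, 1] | order so far=[3, 2]
  pop 0: no out-edges | ready=[1] | order so far=[3, 2, 0]
  pop 1: indeg[4]->0 | ready=[4] | order so far=[3, 2, 0, 1]
  pop 4: indeg[5]->0 | ready=[5] | order so far=[3, 2, 0, 1, 4]
  pop 5: no out-edges | ready=[] | order so far=[3, 2, 0, 1, 4, 5]
New canonical toposort: [3, 2, 0, 1, 4, 5]
Compare positions:
  Node 0: index 3 -> 2 (moved)
  Node 1: index 0 -> 3 (moved)
  Node 2: index 2 -> 1 (moved)
  Node 3: index 1 -> 0 (moved)
  Node 4: index 4 -> 4 (same)
  Node 5: index 5 -> 5 (same)
Nodes that changed position: 0 1 2 3

Answer: 0 1 2 3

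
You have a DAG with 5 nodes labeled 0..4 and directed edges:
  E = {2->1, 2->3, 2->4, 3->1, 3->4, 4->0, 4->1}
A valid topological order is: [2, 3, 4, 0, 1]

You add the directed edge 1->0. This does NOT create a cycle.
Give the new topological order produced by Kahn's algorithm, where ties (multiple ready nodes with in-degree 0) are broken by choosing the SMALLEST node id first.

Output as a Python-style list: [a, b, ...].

Answer: [2, 3, 4, 1, 0]

Derivation:
Old toposort: [2, 3, 4, 0, 1]
Added edge: 1->0
Position of 1 (4) > position of 0 (3). Must reorder: 1 must now come before 0.
Run Kahn's algorithm (break ties by smallest node id):
  initial in-degrees: [2, 3, 0, 1, 2]
  ready (indeg=0): [2]
  pop 2: indeg[1]->2; indeg[3]->0; indeg[4]->1 | ready=[3] | order so far=[2]
  pop 3: indeg[1]->1; indeg[4]->0 | ready=[4] | order so far=[2, 3]
  pop 4: indeg[0]->1; indeg[1]->0 | ready=[1] | order so far=[2, 3, 4]
  pop 1: indeg[0]->0 | ready=[0] | order so far=[2, 3, 4, 1]
  pop 0: no out-edges | ready=[] | order so far=[2, 3, 4, 1, 0]
  Result: [2, 3, 4, 1, 0]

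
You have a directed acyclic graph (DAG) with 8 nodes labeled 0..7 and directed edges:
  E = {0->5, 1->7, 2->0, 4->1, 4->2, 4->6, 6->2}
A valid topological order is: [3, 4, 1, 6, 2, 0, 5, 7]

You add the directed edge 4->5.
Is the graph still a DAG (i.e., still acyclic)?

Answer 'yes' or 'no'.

Answer: yes

Derivation:
Given toposort: [3, 4, 1, 6, 2, 0, 5, 7]
Position of 4: index 1; position of 5: index 6
New edge 4->5: forward
Forward edge: respects the existing order. Still a DAG, same toposort still valid.
Still a DAG? yes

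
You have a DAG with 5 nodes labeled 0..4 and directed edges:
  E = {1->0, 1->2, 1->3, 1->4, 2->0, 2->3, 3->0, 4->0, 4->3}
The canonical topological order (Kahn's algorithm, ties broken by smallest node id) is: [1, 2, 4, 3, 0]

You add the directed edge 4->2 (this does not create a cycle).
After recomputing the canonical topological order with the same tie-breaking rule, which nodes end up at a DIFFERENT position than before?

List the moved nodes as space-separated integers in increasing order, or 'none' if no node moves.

Answer: 2 4

Derivation:
Old toposort: [1, 2, 4, 3, 0]
Added edge 4->2
Recompute Kahn (smallest-id tiebreak):
  initial in-degrees: [4, 0, 2, 3, 1]
  ready (indeg=0): [1]
  pop 1: indeg[0]->3; indeg[2]->1; indeg[3]->2; indeg[4]->0 | ready=[4] | order so far=[1]
  pop 4: indeg[0]->2; indeg[2]->0; indeg[3]->1 | ready=[2] | order so far=[1, 4]
  pop 2: indeg[0]->1; indeg[3]->0 | ready=[3] | order so far=[1, 4, 2]
  pop 3: indeg[0]->0 | ready=[0] | order so far=[1, 4, 2, 3]
  pop 0: no out-edges | ready=[] | order so far=[1, 4, 2, 3, 0]
New canonical toposort: [1, 4, 2, 3, 0]
Compare positions:
  Node 0: index 4 -> 4 (same)
  Node 1: index 0 -> 0 (same)
  Node 2: index 1 -> 2 (moved)
  Node 3: index 3 -> 3 (same)
  Node 4: index 2 -> 1 (moved)
Nodes that changed position: 2 4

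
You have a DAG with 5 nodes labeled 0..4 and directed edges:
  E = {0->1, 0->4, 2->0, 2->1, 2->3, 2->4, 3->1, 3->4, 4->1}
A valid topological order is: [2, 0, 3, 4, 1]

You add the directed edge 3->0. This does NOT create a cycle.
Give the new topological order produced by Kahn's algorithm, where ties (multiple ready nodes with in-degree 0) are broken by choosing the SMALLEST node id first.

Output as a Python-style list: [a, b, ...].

Old toposort: [2, 0, 3, 4, 1]
Added edge: 3->0
Position of 3 (2) > position of 0 (1). Must reorder: 3 must now come before 0.
Run Kahn's algorithm (break ties by smallest node id):
  initial in-degrees: [2, 4, 0, 1, 3]
  ready (indeg=0): [2]
  pop 2: indeg[0]->1; indeg[1]->3; indeg[3]->0; indeg[4]->2 | ready=[3] | order so far=[2]
  pop 3: indeg[0]->0; indeg[1]->2; indeg[4]->1 | ready=[0] | order so far=[2, 3]
  pop 0: indeg[1]->1; indeg[4]->0 | ready=[4] | order so far=[2, 3, 0]
  pop 4: indeg[1]->0 | ready=[1] | order so far=[2, 3, 0, 4]
  pop 1: no out-edges | ready=[] | order so far=[2, 3, 0, 4, 1]
  Result: [2, 3, 0, 4, 1]

Answer: [2, 3, 0, 4, 1]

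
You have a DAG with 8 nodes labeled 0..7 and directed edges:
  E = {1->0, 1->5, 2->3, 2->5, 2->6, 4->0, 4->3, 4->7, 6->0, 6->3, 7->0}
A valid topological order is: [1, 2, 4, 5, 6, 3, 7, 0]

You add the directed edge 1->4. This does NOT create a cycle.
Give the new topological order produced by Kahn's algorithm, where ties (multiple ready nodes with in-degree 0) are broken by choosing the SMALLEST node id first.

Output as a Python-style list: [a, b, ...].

Old toposort: [1, 2, 4, 5, 6, 3, 7, 0]
Added edge: 1->4
Position of 1 (0) < position of 4 (2). Old order still valid.
Run Kahn's algorithm (break ties by smallest node id):
  initial in-degrees: [4, 0, 0, 3, 1, 2, 1, 1]
  ready (indeg=0): [1, 2]
  pop 1: indeg[0]->3; indeg[4]->0; indeg[5]->1 | ready=[2, 4] | order so far=[1]
  pop 2: indeg[3]->2; indeg[5]->0; indeg[6]->0 | ready=[4, 5, 6] | order so far=[1, 2]
  pop 4: indeg[0]->2; indeg[3]->1; indeg[7]->0 | ready=[5, 6, 7] | order so far=[1, 2, 4]
  pop 5: no out-edges | ready=[6, 7] | order so far=[1, 2, 4, 5]
  pop 6: indeg[0]->1; indeg[3]->0 | ready=[3, 7] | order so far=[1, 2, 4, 5, 6]
  pop 3: no out-edges | ready=[7] | order so far=[1, 2, 4, 5, 6, 3]
  pop 7: indeg[0]->0 | ready=[0] | order so far=[1, 2, 4, 5, 6, 3, 7]
  pop 0: no out-edges | ready=[] | order so far=[1, 2, 4, 5, 6, 3, 7, 0]
  Result: [1, 2, 4, 5, 6, 3, 7, 0]

Answer: [1, 2, 4, 5, 6, 3, 7, 0]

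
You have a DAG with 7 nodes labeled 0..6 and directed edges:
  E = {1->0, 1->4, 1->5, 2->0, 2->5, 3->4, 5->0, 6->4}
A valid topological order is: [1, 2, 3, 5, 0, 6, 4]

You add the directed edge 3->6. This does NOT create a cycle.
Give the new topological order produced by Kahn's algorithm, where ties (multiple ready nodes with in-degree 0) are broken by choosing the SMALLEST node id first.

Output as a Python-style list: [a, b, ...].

Old toposort: [1, 2, 3, 5, 0, 6, 4]
Added edge: 3->6
Position of 3 (2) < position of 6 (5). Old order still valid.
Run Kahn's algorithm (break ties by smallest node id):
  initial in-degrees: [3, 0, 0, 0, 3, 2, 1]
  ready (indeg=0): [1, 2, 3]
  pop 1: indeg[0]->2; indeg[4]->2; indeg[5]->1 | ready=[2, 3] | order so far=[1]
  pop 2: indeg[0]->1; indeg[5]->0 | ready=[3, 5] | order so far=[1, 2]
  pop 3: indeg[4]->1; indeg[6]->0 | ready=[5, 6] | order so far=[1, 2, 3]
  pop 5: indeg[0]->0 | ready=[0, 6] | order so far=[1, 2, 3, 5]
  pop 0: no out-edges | ready=[6] | order so far=[1, 2, 3, 5, 0]
  pop 6: indeg[4]->0 | ready=[4] | order so far=[1, 2, 3, 5, 0, 6]
  pop 4: no out-edges | ready=[] | order so far=[1, 2, 3, 5, 0, 6, 4]
  Result: [1, 2, 3, 5, 0, 6, 4]

Answer: [1, 2, 3, 5, 0, 6, 4]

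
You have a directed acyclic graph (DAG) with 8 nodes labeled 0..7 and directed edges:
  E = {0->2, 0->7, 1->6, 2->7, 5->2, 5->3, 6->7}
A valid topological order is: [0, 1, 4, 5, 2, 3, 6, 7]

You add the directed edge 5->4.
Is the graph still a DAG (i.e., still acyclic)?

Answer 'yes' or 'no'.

Answer: yes

Derivation:
Given toposort: [0, 1, 4, 5, 2, 3, 6, 7]
Position of 5: index 3; position of 4: index 2
New edge 5->4: backward (u after v in old order)
Backward edge: old toposort is now invalid. Check if this creates a cycle.
Does 4 already reach 5? Reachable from 4: [4]. NO -> still a DAG (reorder needed).
Still a DAG? yes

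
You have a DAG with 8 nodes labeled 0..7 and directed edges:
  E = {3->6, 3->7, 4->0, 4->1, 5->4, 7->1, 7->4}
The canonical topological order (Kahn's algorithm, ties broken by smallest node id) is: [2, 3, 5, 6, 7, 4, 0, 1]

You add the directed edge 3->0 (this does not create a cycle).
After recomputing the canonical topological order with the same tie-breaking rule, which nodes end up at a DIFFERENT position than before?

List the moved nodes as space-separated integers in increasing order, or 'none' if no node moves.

Answer: none

Derivation:
Old toposort: [2, 3, 5, 6, 7, 4, 0, 1]
Added edge 3->0
Recompute Kahn (smallest-id tiebreak):
  initial in-degrees: [2, 2, 0, 0, 2, 0, 1, 1]
  ready (indeg=0): [2, 3, 5]
  pop 2: no out-edges | ready=[3, 5] | order so far=[2]
  pop 3: indeg[0]->1; indeg[6]->0; indeg[7]->0 | ready=[5, 6, 7] | order so far=[2, 3]
  pop 5: indeg[4]->1 | ready=[6, 7] | order so far=[2, 3, 5]
  pop 6: no out-edges | ready=[7] | order so far=[2, 3, 5, 6]
  pop 7: indeg[1]->1; indeg[4]->0 | ready=[4] | order so far=[2, 3, 5, 6, 7]
  pop 4: indeg[0]->0; indeg[1]->0 | ready=[0, 1] | order so far=[2, 3, 5, 6, 7, 4]
  pop 0: no out-edges | ready=[1] | order so far=[2, 3, 5, 6, 7, 4, 0]
  pop 1: no out-edges | ready=[] | order so far=[2, 3, 5, 6, 7, 4, 0, 1]
New canonical toposort: [2, 3, 5, 6, 7, 4, 0, 1]
Compare positions:
  Node 0: index 6 -> 6 (same)
  Node 1: index 7 -> 7 (same)
  Node 2: index 0 -> 0 (same)
  Node 3: index 1 -> 1 (same)
  Node 4: index 5 -> 5 (same)
  Node 5: index 2 -> 2 (same)
  Node 6: index 3 -> 3 (same)
  Node 7: index 4 -> 4 (same)
Nodes that changed position: none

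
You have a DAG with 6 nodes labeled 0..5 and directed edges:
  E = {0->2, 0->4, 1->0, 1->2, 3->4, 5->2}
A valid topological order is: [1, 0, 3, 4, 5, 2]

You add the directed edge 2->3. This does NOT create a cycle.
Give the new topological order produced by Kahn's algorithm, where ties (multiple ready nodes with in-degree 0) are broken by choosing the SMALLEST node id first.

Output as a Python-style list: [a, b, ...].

Answer: [1, 0, 5, 2, 3, 4]

Derivation:
Old toposort: [1, 0, 3, 4, 5, 2]
Added edge: 2->3
Position of 2 (5) > position of 3 (2). Must reorder: 2 must now come before 3.
Run Kahn's algorithm (break ties by smallest node id):
  initial in-degrees: [1, 0, 3, 1, 2, 0]
  ready (indeg=0): [1, 5]
  pop 1: indeg[0]->0; indeg[2]->2 | ready=[0, 5] | order so far=[1]
  pop 0: indeg[2]->1; indeg[4]->1 | ready=[5] | order so far=[1, 0]
  pop 5: indeg[2]->0 | ready=[2] | order so far=[1, 0, 5]
  pop 2: indeg[3]->0 | ready=[3] | order so far=[1, 0, 5, 2]
  pop 3: indeg[4]->0 | ready=[4] | order so far=[1, 0, 5, 2, 3]
  pop 4: no out-edges | ready=[] | order so far=[1, 0, 5, 2, 3, 4]
  Result: [1, 0, 5, 2, 3, 4]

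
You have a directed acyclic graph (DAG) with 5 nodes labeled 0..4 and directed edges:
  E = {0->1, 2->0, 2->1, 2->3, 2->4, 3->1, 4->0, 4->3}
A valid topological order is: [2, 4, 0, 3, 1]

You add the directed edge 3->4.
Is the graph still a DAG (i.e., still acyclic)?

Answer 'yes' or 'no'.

Answer: no

Derivation:
Given toposort: [2, 4, 0, 3, 1]
Position of 3: index 3; position of 4: index 1
New edge 3->4: backward (u after v in old order)
Backward edge: old toposort is now invalid. Check if this creates a cycle.
Does 4 already reach 3? Reachable from 4: [0, 1, 3, 4]. YES -> cycle!
Still a DAG? no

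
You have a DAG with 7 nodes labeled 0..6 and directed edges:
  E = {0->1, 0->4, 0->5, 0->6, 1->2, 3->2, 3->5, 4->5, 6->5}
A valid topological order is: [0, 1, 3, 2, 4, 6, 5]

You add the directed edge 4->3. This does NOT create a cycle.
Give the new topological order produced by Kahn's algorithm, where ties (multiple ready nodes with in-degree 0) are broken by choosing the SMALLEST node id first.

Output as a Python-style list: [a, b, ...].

Answer: [0, 1, 4, 3, 2, 6, 5]

Derivation:
Old toposort: [0, 1, 3, 2, 4, 6, 5]
Added edge: 4->3
Position of 4 (4) > position of 3 (2). Must reorder: 4 must now come before 3.
Run Kahn's algorithm (break ties by smallest node id):
  initial in-degrees: [0, 1, 2, 1, 1, 4, 1]
  ready (indeg=0): [0]
  pop 0: indeg[1]->0; indeg[4]->0; indeg[5]->3; indeg[6]->0 | ready=[1, 4, 6] | order so far=[0]
  pop 1: indeg[2]->1 | ready=[4, 6] | order so far=[0, 1]
  pop 4: indeg[3]->0; indeg[5]->2 | ready=[3, 6] | order so far=[0, 1, 4]
  pop 3: indeg[2]->0; indeg[5]->1 | ready=[2, 6] | order so far=[0, 1, 4, 3]
  pop 2: no out-edges | ready=[6] | order so far=[0, 1, 4, 3, 2]
  pop 6: indeg[5]->0 | ready=[5] | order so far=[0, 1, 4, 3, 2, 6]
  pop 5: no out-edges | ready=[] | order so far=[0, 1, 4, 3, 2, 6, 5]
  Result: [0, 1, 4, 3, 2, 6, 5]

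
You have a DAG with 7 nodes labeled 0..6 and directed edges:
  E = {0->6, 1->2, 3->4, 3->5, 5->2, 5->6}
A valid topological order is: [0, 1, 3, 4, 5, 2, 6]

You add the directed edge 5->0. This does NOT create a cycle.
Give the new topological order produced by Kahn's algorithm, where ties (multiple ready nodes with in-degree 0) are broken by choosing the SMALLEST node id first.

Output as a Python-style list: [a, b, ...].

Old toposort: [0, 1, 3, 4, 5, 2, 6]
Added edge: 5->0
Position of 5 (4) > position of 0 (0). Must reorder: 5 must now come before 0.
Run Kahn's algorithm (break ties by smallest node id):
  initial in-degrees: [1, 0, 2, 0, 1, 1, 2]
  ready (indeg=0): [1, 3]
  pop 1: indeg[2]->1 | ready=[3] | order so far=[1]
  pop 3: indeg[4]->0; indeg[5]->0 | ready=[4, 5] | order so far=[1, 3]
  pop 4: no out-edges | ready=[5] | order so far=[1, 3, 4]
  pop 5: indeg[0]->0; indeg[2]->0; indeg[6]->1 | ready=[0, 2] | order so far=[1, 3, 4, 5]
  pop 0: indeg[6]->0 | ready=[2, 6] | order so far=[1, 3, 4, 5, 0]
  pop 2: no out-edges | ready=[6] | order so far=[1, 3, 4, 5, 0, 2]
  pop 6: no out-edges | ready=[] | order so far=[1, 3, 4, 5, 0, 2, 6]
  Result: [1, 3, 4, 5, 0, 2, 6]

Answer: [1, 3, 4, 5, 0, 2, 6]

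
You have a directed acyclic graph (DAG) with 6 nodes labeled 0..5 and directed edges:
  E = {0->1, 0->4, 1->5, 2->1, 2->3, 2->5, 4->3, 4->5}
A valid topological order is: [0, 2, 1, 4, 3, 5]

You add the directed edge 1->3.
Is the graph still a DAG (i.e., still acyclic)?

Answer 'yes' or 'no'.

Given toposort: [0, 2, 1, 4, 3, 5]
Position of 1: index 2; position of 3: index 4
New edge 1->3: forward
Forward edge: respects the existing order. Still a DAG, same toposort still valid.
Still a DAG? yes

Answer: yes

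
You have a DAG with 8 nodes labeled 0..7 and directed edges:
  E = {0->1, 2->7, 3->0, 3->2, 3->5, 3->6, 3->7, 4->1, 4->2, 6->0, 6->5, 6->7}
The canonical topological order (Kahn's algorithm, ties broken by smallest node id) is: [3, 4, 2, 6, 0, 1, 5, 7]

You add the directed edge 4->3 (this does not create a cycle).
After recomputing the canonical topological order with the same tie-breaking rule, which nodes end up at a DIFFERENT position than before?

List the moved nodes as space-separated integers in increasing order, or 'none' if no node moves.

Answer: 3 4

Derivation:
Old toposort: [3, 4, 2, 6, 0, 1, 5, 7]
Added edge 4->3
Recompute Kahn (smallest-id tiebreak):
  initial in-degrees: [2, 2, 2, 1, 0, 2, 1, 3]
  ready (indeg=0): [4]
  pop 4: indeg[1]->1; indeg[2]->1; indeg[3]->0 | ready=[3] | order so far=[4]
  pop 3: indeg[0]->1; indeg[2]->0; indeg[5]->1; indeg[6]->0; indeg[7]->2 | ready=[2, 6] | order so far=[4, 3]
  pop 2: indeg[7]->1 | ready=[6] | order so far=[4, 3, 2]
  pop 6: indeg[0]->0; indeg[5]->0; indeg[7]->0 | ready=[0, 5, 7] | order so far=[4, 3, 2, 6]
  pop 0: indeg[1]->0 | ready=[1, 5, 7] | order so far=[4, 3, 2, 6, 0]
  pop 1: no out-edges | ready=[5, 7] | order so far=[4, 3, 2, 6, 0, 1]
  pop 5: no out-edges | ready=[7] | order so far=[4, 3, 2, 6, 0, 1, 5]
  pop 7: no out-edges | ready=[] | order so far=[4, 3, 2, 6, 0, 1, 5, 7]
New canonical toposort: [4, 3, 2, 6, 0, 1, 5, 7]
Compare positions:
  Node 0: index 4 -> 4 (same)
  Node 1: index 5 -> 5 (same)
  Node 2: index 2 -> 2 (same)
  Node 3: index 0 -> 1 (moved)
  Node 4: index 1 -> 0 (moved)
  Node 5: index 6 -> 6 (same)
  Node 6: index 3 -> 3 (same)
  Node 7: index 7 -> 7 (same)
Nodes that changed position: 3 4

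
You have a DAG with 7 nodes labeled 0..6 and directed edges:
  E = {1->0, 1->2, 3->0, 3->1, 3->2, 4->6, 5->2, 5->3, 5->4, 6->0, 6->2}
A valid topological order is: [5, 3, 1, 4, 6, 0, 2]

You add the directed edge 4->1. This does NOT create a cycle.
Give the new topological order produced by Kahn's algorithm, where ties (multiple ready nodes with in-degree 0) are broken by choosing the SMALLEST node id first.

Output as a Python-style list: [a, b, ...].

Answer: [5, 3, 4, 1, 6, 0, 2]

Derivation:
Old toposort: [5, 3, 1, 4, 6, 0, 2]
Added edge: 4->1
Position of 4 (3) > position of 1 (2). Must reorder: 4 must now come before 1.
Run Kahn's algorithm (break ties by smallest node id):
  initial in-degrees: [3, 2, 4, 1, 1, 0, 1]
  ready (indeg=0): [5]
  pop 5: indeg[2]->3; indeg[3]->0; indeg[4]->0 | ready=[3, 4] | order so far=[5]
  pop 3: indeg[0]->2; indeg[1]->1; indeg[2]->2 | ready=[4] | order so far=[5, 3]
  pop 4: indeg[1]->0; indeg[6]->0 | ready=[1, 6] | order so far=[5, 3, 4]
  pop 1: indeg[0]->1; indeg[2]->1 | ready=[6] | order so far=[5, 3, 4, 1]
  pop 6: indeg[0]->0; indeg[2]->0 | ready=[0, 2] | order so far=[5, 3, 4, 1, 6]
  pop 0: no out-edges | ready=[2] | order so far=[5, 3, 4, 1, 6, 0]
  pop 2: no out-edges | ready=[] | order so far=[5, 3, 4, 1, 6, 0, 2]
  Result: [5, 3, 4, 1, 6, 0, 2]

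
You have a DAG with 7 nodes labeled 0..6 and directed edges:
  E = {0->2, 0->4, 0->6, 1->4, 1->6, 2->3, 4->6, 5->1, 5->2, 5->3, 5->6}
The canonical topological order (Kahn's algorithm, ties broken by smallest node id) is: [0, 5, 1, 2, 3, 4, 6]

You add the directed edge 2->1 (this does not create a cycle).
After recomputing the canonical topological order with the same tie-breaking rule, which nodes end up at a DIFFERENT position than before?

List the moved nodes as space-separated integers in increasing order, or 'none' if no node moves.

Old toposort: [0, 5, 1, 2, 3, 4, 6]
Added edge 2->1
Recompute Kahn (smallest-id tiebreak):
  initial in-degrees: [0, 2, 2, 2, 2, 0, 4]
  ready (indeg=0): [0, 5]
  pop 0: indeg[2]->1; indeg[4]->1; indeg[6]->3 | ready=[5] | order so far=[0]
  pop 5: indeg[1]->1; indeg[2]->0; indeg[3]->1; indeg[6]->2 | ready=[2] | order so far=[0, 5]
  pop 2: indeg[1]->0; indeg[3]->0 | ready=[1, 3] | order so far=[0, 5, 2]
  pop 1: indeg[4]->0; indeg[6]->1 | ready=[3, 4] | order so far=[0, 5, 2, 1]
  pop 3: no out-edges | ready=[4] | order so far=[0, 5, 2, 1, 3]
  pop 4: indeg[6]->0 | ready=[6] | order so far=[0, 5, 2, 1, 3, 4]
  pop 6: no out-edges | ready=[] | order so far=[0, 5, 2, 1, 3, 4, 6]
New canonical toposort: [0, 5, 2, 1, 3, 4, 6]
Compare positions:
  Node 0: index 0 -> 0 (same)
  Node 1: index 2 -> 3 (moved)
  Node 2: index 3 -> 2 (moved)
  Node 3: index 4 -> 4 (same)
  Node 4: index 5 -> 5 (same)
  Node 5: index 1 -> 1 (same)
  Node 6: index 6 -> 6 (same)
Nodes that changed position: 1 2

Answer: 1 2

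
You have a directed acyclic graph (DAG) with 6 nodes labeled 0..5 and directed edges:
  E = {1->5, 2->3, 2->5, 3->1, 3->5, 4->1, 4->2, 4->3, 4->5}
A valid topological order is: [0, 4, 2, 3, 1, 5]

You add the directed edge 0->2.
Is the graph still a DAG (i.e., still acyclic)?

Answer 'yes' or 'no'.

Given toposort: [0, 4, 2, 3, 1, 5]
Position of 0: index 0; position of 2: index 2
New edge 0->2: forward
Forward edge: respects the existing order. Still a DAG, same toposort still valid.
Still a DAG? yes

Answer: yes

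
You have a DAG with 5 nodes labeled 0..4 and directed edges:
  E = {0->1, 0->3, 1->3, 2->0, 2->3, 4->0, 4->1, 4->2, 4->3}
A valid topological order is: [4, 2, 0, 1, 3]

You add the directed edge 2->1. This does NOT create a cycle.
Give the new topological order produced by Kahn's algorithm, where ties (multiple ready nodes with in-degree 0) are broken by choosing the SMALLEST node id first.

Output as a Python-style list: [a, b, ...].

Old toposort: [4, 2, 0, 1, 3]
Added edge: 2->1
Position of 2 (1) < position of 1 (3). Old order still valid.
Run Kahn's algorithm (break ties by smallest node id):
  initial in-degrees: [2, 3, 1, 4, 0]
  ready (indeg=0): [4]
  pop 4: indeg[0]->1; indeg[1]->2; indeg[2]->0; indeg[3]->3 | ready=[2] | order so far=[4]
  pop 2: indeg[0]->0; indeg[1]->1; indeg[3]->2 | ready=[0] | order so far=[4, 2]
  pop 0: indeg[1]->0; indeg[3]->1 | ready=[1] | order so far=[4, 2, 0]
  pop 1: indeg[3]->0 | ready=[3] | order so far=[4, 2, 0, 1]
  pop 3: no out-edges | ready=[] | order so far=[4, 2, 0, 1, 3]
  Result: [4, 2, 0, 1, 3]

Answer: [4, 2, 0, 1, 3]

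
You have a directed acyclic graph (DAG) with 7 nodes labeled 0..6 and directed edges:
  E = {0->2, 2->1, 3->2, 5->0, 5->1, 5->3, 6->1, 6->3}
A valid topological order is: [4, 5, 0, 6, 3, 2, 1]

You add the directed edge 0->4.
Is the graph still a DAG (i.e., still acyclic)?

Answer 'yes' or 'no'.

Answer: yes

Derivation:
Given toposort: [4, 5, 0, 6, 3, 2, 1]
Position of 0: index 2; position of 4: index 0
New edge 0->4: backward (u after v in old order)
Backward edge: old toposort is now invalid. Check if this creates a cycle.
Does 4 already reach 0? Reachable from 4: [4]. NO -> still a DAG (reorder needed).
Still a DAG? yes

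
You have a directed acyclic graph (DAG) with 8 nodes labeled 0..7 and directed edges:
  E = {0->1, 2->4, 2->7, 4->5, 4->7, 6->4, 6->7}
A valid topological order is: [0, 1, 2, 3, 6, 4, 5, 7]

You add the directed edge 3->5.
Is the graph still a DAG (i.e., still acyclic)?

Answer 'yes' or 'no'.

Answer: yes

Derivation:
Given toposort: [0, 1, 2, 3, 6, 4, 5, 7]
Position of 3: index 3; position of 5: index 6
New edge 3->5: forward
Forward edge: respects the existing order. Still a DAG, same toposort still valid.
Still a DAG? yes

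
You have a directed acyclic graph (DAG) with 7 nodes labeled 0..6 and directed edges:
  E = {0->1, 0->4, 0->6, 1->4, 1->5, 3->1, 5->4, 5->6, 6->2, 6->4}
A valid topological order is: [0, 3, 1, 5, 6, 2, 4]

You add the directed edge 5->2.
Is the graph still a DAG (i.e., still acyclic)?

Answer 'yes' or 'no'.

Given toposort: [0, 3, 1, 5, 6, 2, 4]
Position of 5: index 3; position of 2: index 5
New edge 5->2: forward
Forward edge: respects the existing order. Still a DAG, same toposort still valid.
Still a DAG? yes

Answer: yes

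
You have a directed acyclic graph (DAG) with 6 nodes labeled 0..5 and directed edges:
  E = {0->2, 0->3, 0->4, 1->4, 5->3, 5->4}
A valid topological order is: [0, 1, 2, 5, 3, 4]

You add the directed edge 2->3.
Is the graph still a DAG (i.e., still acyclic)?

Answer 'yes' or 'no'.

Answer: yes

Derivation:
Given toposort: [0, 1, 2, 5, 3, 4]
Position of 2: index 2; position of 3: index 4
New edge 2->3: forward
Forward edge: respects the existing order. Still a DAG, same toposort still valid.
Still a DAG? yes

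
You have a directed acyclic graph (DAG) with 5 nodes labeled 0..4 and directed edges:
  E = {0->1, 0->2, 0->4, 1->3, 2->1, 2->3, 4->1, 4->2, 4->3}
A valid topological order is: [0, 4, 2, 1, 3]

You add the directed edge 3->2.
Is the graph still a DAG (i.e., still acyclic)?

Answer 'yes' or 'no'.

Given toposort: [0, 4, 2, 1, 3]
Position of 3: index 4; position of 2: index 2
New edge 3->2: backward (u after v in old order)
Backward edge: old toposort is now invalid. Check if this creates a cycle.
Does 2 already reach 3? Reachable from 2: [1, 2, 3]. YES -> cycle!
Still a DAG? no

Answer: no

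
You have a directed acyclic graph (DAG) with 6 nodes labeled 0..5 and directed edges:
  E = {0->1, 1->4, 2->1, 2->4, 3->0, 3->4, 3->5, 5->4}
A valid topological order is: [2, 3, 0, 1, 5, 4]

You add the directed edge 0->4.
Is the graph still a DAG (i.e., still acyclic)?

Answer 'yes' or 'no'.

Answer: yes

Derivation:
Given toposort: [2, 3, 0, 1, 5, 4]
Position of 0: index 2; position of 4: index 5
New edge 0->4: forward
Forward edge: respects the existing order. Still a DAG, same toposort still valid.
Still a DAG? yes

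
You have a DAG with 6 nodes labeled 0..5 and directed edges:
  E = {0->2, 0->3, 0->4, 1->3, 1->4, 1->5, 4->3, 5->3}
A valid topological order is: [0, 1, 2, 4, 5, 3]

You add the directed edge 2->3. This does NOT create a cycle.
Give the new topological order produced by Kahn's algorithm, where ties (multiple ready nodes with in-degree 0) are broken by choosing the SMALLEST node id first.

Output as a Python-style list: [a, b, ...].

Old toposort: [0, 1, 2, 4, 5, 3]
Added edge: 2->3
Position of 2 (2) < position of 3 (5). Old order still valid.
Run Kahn's algorithm (break ties by smallest node id):
  initial in-degrees: [0, 0, 1, 5, 2, 1]
  ready (indeg=0): [0, 1]
  pop 0: indeg[2]->0; indeg[3]->4; indeg[4]->1 | ready=[1, 2] | order so far=[0]
  pop 1: indeg[3]->3; indeg[4]->0; indeg[5]->0 | ready=[2, 4, 5] | order so far=[0, 1]
  pop 2: indeg[3]->2 | ready=[4, 5] | order so far=[0, 1, 2]
  pop 4: indeg[3]->1 | ready=[5] | order so far=[0, 1, 2, 4]
  pop 5: indeg[3]->0 | ready=[3] | order so far=[0, 1, 2, 4, 5]
  pop 3: no out-edges | ready=[] | order so far=[0, 1, 2, 4, 5, 3]
  Result: [0, 1, 2, 4, 5, 3]

Answer: [0, 1, 2, 4, 5, 3]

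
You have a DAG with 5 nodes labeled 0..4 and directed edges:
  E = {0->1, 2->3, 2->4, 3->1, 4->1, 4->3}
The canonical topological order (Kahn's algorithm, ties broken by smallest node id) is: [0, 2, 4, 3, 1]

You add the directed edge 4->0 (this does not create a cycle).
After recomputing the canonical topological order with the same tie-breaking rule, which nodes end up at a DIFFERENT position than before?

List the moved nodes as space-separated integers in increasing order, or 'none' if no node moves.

Old toposort: [0, 2, 4, 3, 1]
Added edge 4->0
Recompute Kahn (smallest-id tiebreak):
  initial in-degrees: [1, 3, 0, 2, 1]
  ready (indeg=0): [2]
  pop 2: indeg[3]->1; indeg[4]->0 | ready=[4] | order so far=[2]
  pop 4: indeg[0]->0; indeg[1]->2; indeg[3]->0 | ready=[0, 3] | order so far=[2, 4]
  pop 0: indeg[1]->1 | ready=[3] | order so far=[2, 4, 0]
  pop 3: indeg[1]->0 | ready=[1] | order so far=[2, 4, 0, 3]
  pop 1: no out-edges | ready=[] | order so far=[2, 4, 0, 3, 1]
New canonical toposort: [2, 4, 0, 3, 1]
Compare positions:
  Node 0: index 0 -> 2 (moved)
  Node 1: index 4 -> 4 (same)
  Node 2: index 1 -> 0 (moved)
  Node 3: index 3 -> 3 (same)
  Node 4: index 2 -> 1 (moved)
Nodes that changed position: 0 2 4

Answer: 0 2 4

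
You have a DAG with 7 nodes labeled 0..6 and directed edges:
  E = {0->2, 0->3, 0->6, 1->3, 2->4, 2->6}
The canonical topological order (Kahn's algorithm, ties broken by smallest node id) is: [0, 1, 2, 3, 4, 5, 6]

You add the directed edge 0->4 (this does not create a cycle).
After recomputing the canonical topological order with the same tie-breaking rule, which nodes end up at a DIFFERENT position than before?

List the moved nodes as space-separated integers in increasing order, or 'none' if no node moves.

Answer: none

Derivation:
Old toposort: [0, 1, 2, 3, 4, 5, 6]
Added edge 0->4
Recompute Kahn (smallest-id tiebreak):
  initial in-degrees: [0, 0, 1, 2, 2, 0, 2]
  ready (indeg=0): [0, 1, 5]
  pop 0: indeg[2]->0; indeg[3]->1; indeg[4]->1; indeg[6]->1 | ready=[1, 2, 5] | order so far=[0]
  pop 1: indeg[3]->0 | ready=[2, 3, 5] | order so far=[0, 1]
  pop 2: indeg[4]->0; indeg[6]->0 | ready=[3, 4, 5, 6] | order so far=[0, 1, 2]
  pop 3: no out-edges | ready=[4, 5, 6] | order so far=[0, 1, 2, 3]
  pop 4: no out-edges | ready=[5, 6] | order so far=[0, 1, 2, 3, 4]
  pop 5: no out-edges | ready=[6] | order so far=[0, 1, 2, 3, 4, 5]
  pop 6: no out-edges | ready=[] | order so far=[0, 1, 2, 3, 4, 5, 6]
New canonical toposort: [0, 1, 2, 3, 4, 5, 6]
Compare positions:
  Node 0: index 0 -> 0 (same)
  Node 1: index 1 -> 1 (same)
  Node 2: index 2 -> 2 (same)
  Node 3: index 3 -> 3 (same)
  Node 4: index 4 -> 4 (same)
  Node 5: index 5 -> 5 (same)
  Node 6: index 6 -> 6 (same)
Nodes that changed position: none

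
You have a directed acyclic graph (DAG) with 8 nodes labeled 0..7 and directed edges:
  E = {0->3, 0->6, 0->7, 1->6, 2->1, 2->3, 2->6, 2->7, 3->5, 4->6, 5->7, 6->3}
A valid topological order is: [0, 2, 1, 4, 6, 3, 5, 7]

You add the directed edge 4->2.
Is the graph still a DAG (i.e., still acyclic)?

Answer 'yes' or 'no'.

Answer: yes

Derivation:
Given toposort: [0, 2, 1, 4, 6, 3, 5, 7]
Position of 4: index 3; position of 2: index 1
New edge 4->2: backward (u after v in old order)
Backward edge: old toposort is now invalid. Check if this creates a cycle.
Does 2 already reach 4? Reachable from 2: [1, 2, 3, 5, 6, 7]. NO -> still a DAG (reorder needed).
Still a DAG? yes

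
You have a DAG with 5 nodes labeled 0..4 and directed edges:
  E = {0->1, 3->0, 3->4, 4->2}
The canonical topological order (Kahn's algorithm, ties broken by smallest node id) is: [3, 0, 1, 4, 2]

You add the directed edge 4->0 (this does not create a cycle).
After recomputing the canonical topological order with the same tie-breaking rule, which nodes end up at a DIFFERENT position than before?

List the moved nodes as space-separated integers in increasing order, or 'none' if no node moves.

Old toposort: [3, 0, 1, 4, 2]
Added edge 4->0
Recompute Kahn (smallest-id tiebreak):
  initial in-degrees: [2, 1, 1, 0, 1]
  ready (indeg=0): [3]
  pop 3: indeg[0]->1; indeg[4]->0 | ready=[4] | order so far=[3]
  pop 4: indeg[0]->0; indeg[2]->0 | ready=[0, 2] | order so far=[3, 4]
  pop 0: indeg[1]->0 | ready=[1, 2] | order so far=[3, 4, 0]
  pop 1: no out-edges | ready=[2] | order so far=[3, 4, 0, 1]
  pop 2: no out-edges | ready=[] | order so far=[3, 4, 0, 1, 2]
New canonical toposort: [3, 4, 0, 1, 2]
Compare positions:
  Node 0: index 1 -> 2 (moved)
  Node 1: index 2 -> 3 (moved)
  Node 2: index 4 -> 4 (same)
  Node 3: index 0 -> 0 (same)
  Node 4: index 3 -> 1 (moved)
Nodes that changed position: 0 1 4

Answer: 0 1 4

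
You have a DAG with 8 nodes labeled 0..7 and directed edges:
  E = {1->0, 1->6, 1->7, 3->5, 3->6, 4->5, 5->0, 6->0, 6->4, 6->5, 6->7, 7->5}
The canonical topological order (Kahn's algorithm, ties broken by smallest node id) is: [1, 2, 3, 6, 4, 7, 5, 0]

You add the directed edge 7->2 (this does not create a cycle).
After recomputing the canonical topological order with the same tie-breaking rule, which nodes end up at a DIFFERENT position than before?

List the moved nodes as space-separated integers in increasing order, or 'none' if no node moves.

Old toposort: [1, 2, 3, 6, 4, 7, 5, 0]
Added edge 7->2
Recompute Kahn (smallest-id tiebreak):
  initial in-degrees: [3, 0, 1, 0, 1, 4, 2, 2]
  ready (indeg=0): [1, 3]
  pop 1: indeg[0]->2; indeg[6]->1; indeg[7]->1 | ready=[3] | order so far=[1]
  pop 3: indeg[5]->3; indeg[6]->0 | ready=[6] | order so far=[1, 3]
  pop 6: indeg[0]->1; indeg[4]->0; indeg[5]->2; indeg[7]->0 | ready=[4, 7] | order so far=[1, 3, 6]
  pop 4: indeg[5]->1 | ready=[7] | order so far=[1, 3, 6, 4]
  pop 7: indeg[2]->0; indeg[5]->0 | ready=[2, 5] | order so far=[1, 3, 6, 4, 7]
  pop 2: no out-edges | ready=[5] | order so far=[1, 3, 6, 4, 7, 2]
  pop 5: indeg[0]->0 | ready=[0] | order so far=[1, 3, 6, 4, 7, 2, 5]
  pop 0: no out-edges | ready=[] | order so far=[1, 3, 6, 4, 7, 2, 5, 0]
New canonical toposort: [1, 3, 6, 4, 7, 2, 5, 0]
Compare positions:
  Node 0: index 7 -> 7 (same)
  Node 1: index 0 -> 0 (same)
  Node 2: index 1 -> 5 (moved)
  Node 3: index 2 -> 1 (moved)
  Node 4: index 4 -> 3 (moved)
  Node 5: index 6 -> 6 (same)
  Node 6: index 3 -> 2 (moved)
  Node 7: index 5 -> 4 (moved)
Nodes that changed position: 2 3 4 6 7

Answer: 2 3 4 6 7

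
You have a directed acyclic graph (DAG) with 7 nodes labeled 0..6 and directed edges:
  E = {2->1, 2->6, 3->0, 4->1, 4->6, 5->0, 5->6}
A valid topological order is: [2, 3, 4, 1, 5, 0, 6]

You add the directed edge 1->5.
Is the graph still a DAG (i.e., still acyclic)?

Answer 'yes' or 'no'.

Answer: yes

Derivation:
Given toposort: [2, 3, 4, 1, 5, 0, 6]
Position of 1: index 3; position of 5: index 4
New edge 1->5: forward
Forward edge: respects the existing order. Still a DAG, same toposort still valid.
Still a DAG? yes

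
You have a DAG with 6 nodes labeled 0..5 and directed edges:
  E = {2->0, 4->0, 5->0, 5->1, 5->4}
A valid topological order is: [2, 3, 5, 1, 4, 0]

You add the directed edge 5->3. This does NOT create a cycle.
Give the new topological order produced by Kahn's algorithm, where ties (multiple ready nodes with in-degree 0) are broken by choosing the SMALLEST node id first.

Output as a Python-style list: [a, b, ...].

Answer: [2, 5, 1, 3, 4, 0]

Derivation:
Old toposort: [2, 3, 5, 1, 4, 0]
Added edge: 5->3
Position of 5 (2) > position of 3 (1). Must reorder: 5 must now come before 3.
Run Kahn's algorithm (break ties by smallest node id):
  initial in-degrees: [3, 1, 0, 1, 1, 0]
  ready (indeg=0): [2, 5]
  pop 2: indeg[0]->2 | ready=[5] | order so far=[2]
  pop 5: indeg[0]->1; indeg[1]->0; indeg[3]->0; indeg[4]->0 | ready=[1, 3, 4] | order so far=[2, 5]
  pop 1: no out-edges | ready=[3, 4] | order so far=[2, 5, 1]
  pop 3: no out-edges | ready=[4] | order so far=[2, 5, 1, 3]
  pop 4: indeg[0]->0 | ready=[0] | order so far=[2, 5, 1, 3, 4]
  pop 0: no out-edges | ready=[] | order so far=[2, 5, 1, 3, 4, 0]
  Result: [2, 5, 1, 3, 4, 0]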